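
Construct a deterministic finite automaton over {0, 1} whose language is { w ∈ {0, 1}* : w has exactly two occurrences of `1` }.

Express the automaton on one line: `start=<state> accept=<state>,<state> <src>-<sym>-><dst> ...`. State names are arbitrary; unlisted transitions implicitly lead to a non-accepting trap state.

start=S0 accept=S2 S0-0->S0 S0-1->S1 S1-0->S1 S1-1->S2 S2-0->S2 S2-1->S3 S3-0->S3 S3-1->S3

Only the number of `1`s matters, and only up to 3. Make a chain S0 → S1 → S2 → S3 advanced by each `1` (with S3 absorbing); every other symbol self-loops. The accepting set is {S2}.
4 states suffice.
        0   1  
>  S0   S0  S1 
   S1   S1  S2 
 * S2   S2  S3 
   S3   S3  S3 
(> = start, * = accepting)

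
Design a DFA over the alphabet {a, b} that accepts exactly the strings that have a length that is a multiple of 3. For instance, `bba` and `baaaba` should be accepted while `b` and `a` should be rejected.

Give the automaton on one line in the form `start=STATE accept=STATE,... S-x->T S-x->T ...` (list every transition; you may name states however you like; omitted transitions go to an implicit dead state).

start=q0 accept=q0 q0-a->q1 q0-b->q1 q1-a->q2 q1-b->q2 q2-a->q0 q2-b->q0

Count input length modulo 3: every symbol advances one step around the cycle q0 → q1 → q2 → q0. Accept at q0.
A 3-state machine:
        a   b  
>* q0   q1  q1 
   q1   q2  q2 
   q2   q0  q0 
(> = start, * = accepting)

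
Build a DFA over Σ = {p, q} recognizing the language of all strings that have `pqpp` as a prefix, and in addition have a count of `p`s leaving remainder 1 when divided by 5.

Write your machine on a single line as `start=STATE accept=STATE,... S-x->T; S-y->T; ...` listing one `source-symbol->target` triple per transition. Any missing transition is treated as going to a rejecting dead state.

start=s0; accept=s8; s0-p->s1; s0-q->s2; s1-p->s2; s1-q->s3; s2-p->s2; s2-q->s2; s3-p->s4; s3-q->s2; s4-p->s5; s4-q->s2; s5-p->s6; s5-q->s5; s6-p->s7; s6-q->s6; s7-p->s8; s7-q->s7; s8-p->s9; s8-q->s8; s9-p->s5; s9-q->s9

Build one automaton per condition and run them in lockstep. The first has 6 states tracking whether the input so far still matches the prefix `pqpp`; the second has 5 states tracking the count of `p`s modulo 5. A product state is a pair (one from each), accepting exactly when both do. After merging equivalent states the machine shrinks.
A 10-state machine:
        p   q  
>  s0   s1  s2 
   s1   s2  s3 
   s2   s2  s2 
   s3   s4  s2 
   s4   s5  s2 
   s5   s6  s5 
   s6   s7  s6 
   s7   s8  s7 
 * s8   s9  s8 
   s9   s5  s9 
(> = start, * = accepting)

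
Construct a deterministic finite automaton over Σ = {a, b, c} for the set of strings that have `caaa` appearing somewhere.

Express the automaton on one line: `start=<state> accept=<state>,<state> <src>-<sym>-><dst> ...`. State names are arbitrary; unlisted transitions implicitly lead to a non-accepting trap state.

States q0..q3 record the length of the longest prefix of `caaa` that matches the current input suffix. Reaching q4 means `caaa` has been seen, and we stay there forever. Accept from q4.
With 5 states:
        a   b   c  
>  q0   q0  q0  q1 
   q1   q2  q0  q1 
   q2   q3  q0  q1 
   q3   q4  q0  q1 
 * q4   q4  q4  q4 
(> = start, * = accepting)

start=q0 accept=q4 q0-a->q0 q0-b->q0 q0-c->q1 q1-a->q2 q1-b->q0 q1-c->q1 q2-a->q3 q2-b->q0 q2-c->q1 q3-a->q4 q3-b->q0 q3-c->q1 q4-a->q4 q4-b->q4 q4-c->q4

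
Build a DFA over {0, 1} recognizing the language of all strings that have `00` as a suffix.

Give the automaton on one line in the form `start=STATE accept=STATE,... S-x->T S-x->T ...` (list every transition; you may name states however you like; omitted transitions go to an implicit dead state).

start=S0 accept=S2 S0-0->S1 S0-1->S0 S1-0->S2 S1-1->S0 S2-0->S2 S2-1->S0

Remember how much of `00` the current input suffix matches. State S0 means no match yet; S1 means the last symbol is `0`; S2 means the last 2 symbols are `00`. Only S2 accepts. On a mismatch, fall back to the longest proper suffix that is still a prefix of `00`.
3 states suffice.
        0   1  
>  S0   S1  S0 
   S1   S2  S0 
 * S2   S2  S0 
(> = start, * = accepting)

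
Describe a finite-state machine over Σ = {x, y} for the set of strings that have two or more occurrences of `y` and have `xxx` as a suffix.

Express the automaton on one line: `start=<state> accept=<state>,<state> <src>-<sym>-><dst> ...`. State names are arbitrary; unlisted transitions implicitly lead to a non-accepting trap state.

Run two small machines in parallel and take their product. The first has 4 states tracking the count of `y`s, saturating at 3; the second has 4 states tracking how much of the suffix `xxx` has currently been matched. A product state is a pair (one from each), accepting exactly when both do.
A 16-state machine:
          x    y  
>  S0     S1   S2 
   S1     S3   S2 
   S2     S4   S5 
   S3     S6   S2 
   S4     S7   S5 
   S5     S8   S9 
   S6     S6   S2 
   S7    S10   S5 
   S8    S11   S9 
   S9    S12   S9 
   S10   S10   S5 
   S11   S13   S9 
   S12   S14   S9 
 * S13   S13   S9 
   S14   S15   S9 
 * S15   S15   S9 
(> = start, * = accepting)

start=S0 accept=S13,S15 S0-x->S1 S0-y->S2 S1-x->S3 S1-y->S2 S2-x->S4 S2-y->S5 S3-x->S6 S3-y->S2 S4-x->S7 S4-y->S5 S5-x->S8 S5-y->S9 S6-x->S6 S6-y->S2 S7-x->S10 S7-y->S5 S8-x->S11 S8-y->S9 S9-x->S12 S9-y->S9 S10-x->S10 S10-y->S5 S11-x->S13 S11-y->S9 S12-x->S14 S12-y->S9 S13-x->S13 S13-y->S9 S14-x->S15 S14-y->S9 S15-x->S15 S15-y->S9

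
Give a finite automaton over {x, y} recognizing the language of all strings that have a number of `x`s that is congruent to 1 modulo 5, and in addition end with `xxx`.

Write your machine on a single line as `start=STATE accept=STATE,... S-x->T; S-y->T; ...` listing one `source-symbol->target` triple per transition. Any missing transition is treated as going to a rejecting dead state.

Build one automaton per condition and run them in lockstep. One (5 states) tracks the count of `x`s modulo 5; the other (4 states) tracks how much of the suffix `xxx` has currently been matched. Each combined state is a pair, one component from each; accept when both components accept. Equivalent product states are then merged.
An 8-state machine:
        x   y  
>  S0   S1  S0 
   S1   S2  S1 
   S2   S3  S2 
   S3   S4  S3 
   S4   S5  S6 
   S5   S7  S0 
   S6   S0  S6 
 * S7   S2  S1 
(> = start, * = accepting)

start=S0; accept=S7; S0-x->S1; S0-y->S0; S1-x->S2; S1-y->S1; S2-x->S3; S2-y->S2; S3-x->S4; S3-y->S3; S4-x->S5; S4-y->S6; S5-x->S7; S5-y->S0; S6-x->S0; S6-y->S6; S7-x->S2; S7-y->S1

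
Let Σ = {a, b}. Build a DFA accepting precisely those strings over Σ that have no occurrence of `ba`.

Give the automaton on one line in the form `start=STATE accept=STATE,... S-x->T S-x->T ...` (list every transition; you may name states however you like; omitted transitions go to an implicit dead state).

This is the complement of 'contains `ba`'. Use the same substring-matching states — q0 through q2 holding how much of `ba` has just been matched — but flip the accepting set: everything except the trap q2 accepts.
With 3 states:
        a   b  
>* q0   q0  q1 
 * q1   q2  q1 
   q2   q2  q2 
(> = start, * = accepting)

start=q0 accept=q0,q1 q0-a->q0 q0-b->q1 q1-a->q2 q1-b->q1 q2-a->q2 q2-b->q2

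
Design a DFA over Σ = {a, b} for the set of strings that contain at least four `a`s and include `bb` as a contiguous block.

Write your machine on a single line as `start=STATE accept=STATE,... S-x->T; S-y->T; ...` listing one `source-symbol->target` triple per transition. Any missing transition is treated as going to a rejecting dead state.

start=S0; accept=S16,S17; S0-a->S1; S0-b->S2; S1-a->S3; S1-b->S4; S2-a->S1; S2-b->S5; S3-a->S6; S3-b->S7; S4-a->S3; S4-b->S8; S5-a->S8; S5-b->S5; S6-a->S9; S6-b->S10; S7-a->S6; S7-b->S11; S8-a->S11; S8-b->S8; S9-a->S12; S9-b->S13; S10-a->S9; S10-b->S14; S11-a->S14; S11-b->S11; S12-a->S12; S12-b->S15; S13-a->S12; S13-b->S16; S14-a->S16; S14-b->S14; S15-a->S12; S15-b->S17; S16-a->S17; S16-b->S16; S17-a->S17; S17-b->S17

Handle the two conditions separately and then intersect. The first has 6 states tracking the count of `a`s, saturating at 5; the second has 3 states tracking whether and how much of `bb` has been seen. A product state is a pair (one from each), accepting exactly when both do.
18 states suffice.
          a    b  
>  S0     S1   S2 
   S1     S3   S4 
   S2     S1   S5 
   S3     S6   S7 
   S4     S3   S8 
   S5     S8   S5 
   S6     S9  S10 
   S7     S6  S11 
   S8    S11   S8 
   S9    S12  S13 
   S10    S9  S14 
   S11   S14  S11 
   S12   S12  S15 
   S13   S12  S16 
   S14   S16  S14 
   S15   S12  S17 
 * S16   S17  S16 
 * S17   S17  S17 
(> = start, * = accepting)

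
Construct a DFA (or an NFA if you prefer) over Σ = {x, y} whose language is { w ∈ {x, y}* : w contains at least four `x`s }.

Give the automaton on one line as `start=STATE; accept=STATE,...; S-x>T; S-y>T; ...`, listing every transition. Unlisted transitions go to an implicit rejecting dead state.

Only the number of `x`s matters, and only up to 5. Make a chain S0 → S1 → S2 → S3 → S4 → S5 advanced by each `x` (with S5 absorbing); every other symbol self-loops. The accepting set is {S4, S5}.
        x   y  
>  S0   S1  S0 
   S1   S2  S1 
   S2   S3  S2 
   S3   S4  S3 
 * S4   S5  S4 
 * S5   S5  S5 
(> = start, * = accepting)

start=S0; accept=S4,S5; S0-x>S1; S0-y>S0; S1-x>S2; S1-y>S1; S2-x>S3; S2-y>S2; S3-x>S4; S3-y>S3; S4-x>S5; S4-y>S4; S5-x>S5; S5-y>S5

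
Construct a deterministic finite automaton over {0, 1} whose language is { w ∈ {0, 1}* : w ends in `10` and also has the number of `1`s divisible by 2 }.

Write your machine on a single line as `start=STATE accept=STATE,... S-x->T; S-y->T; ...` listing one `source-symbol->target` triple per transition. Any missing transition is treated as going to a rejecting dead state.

Run two small machines in parallel and take their product. One (3 states) tracks how much of the suffix `10` has currently been matched; the other (2 states) tracks the count of `1`s modulo 2. Each combined state is a pair, one component from each; accept when both components accept. After merging equivalent states the machine shrinks.
4 states suffice.
        0   1  
>  S0   S0  S1 
   S1   S1  S2 
   S2   S3  S1 
 * S3   S0  S1 
(> = start, * = accepting)

start=S0; accept=S3; S0-0->S0; S0-1->S1; S1-0->S1; S1-1->S2; S2-0->S3; S2-1->S1; S3-0->S0; S3-1->S1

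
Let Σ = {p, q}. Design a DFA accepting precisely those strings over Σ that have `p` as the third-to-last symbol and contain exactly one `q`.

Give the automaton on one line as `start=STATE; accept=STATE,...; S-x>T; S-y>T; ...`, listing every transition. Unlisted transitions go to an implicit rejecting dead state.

start=s0; accept=s8,s9,s15; s0-p>s1; s0-q>s2; s1-p>s3; s1-q>s4; s2-p>s5; s2-q>s6; s3-p>s7; s3-q>s8; s4-p>s9; s4-q>s10; s5-p>s11; s5-q>s12; s6-p>s13; s6-q>s14; s7-p>s7; s7-q>s8; s8-p>s9; s8-q>s10; s9-p>s11; s9-q>s12; s10-p>s13; s10-q>s14; s11-p>s15; s11-q>s16; s12-p>s17; s12-q>s10; s13-p>s18; s13-q>s12; s14-p>s13; s14-q>s14; s15-p>s15; s15-q>s16; s16-p>s17; s16-q>s10; s17-p>s18; s17-q>s12; s18-p>s19; s18-q>s16; s19-p>s19; s19-q>s16

Build one automaton per condition and run them in lockstep. The first has 15 states tracking the last 3 symbols read; the second has 3 states tracking the count of `q`s, saturating at 2. A product state is a pair (one from each), accepting exactly when both do.
With 20 states:
          p    q  
>  s0     s1   s2 
   s1     s3   s4 
   s2     s5   s6 
   s3     s7   s8 
   s4     s9  s10 
   s5    s11  s12 
   s6    s13  s14 
   s7     s7   s8 
 * s8     s9  s10 
 * s9    s11  s12 
   s10   s13  s14 
   s11   s15  s16 
   s12   s17  s10 
   s13   s18  s12 
   s14   s13  s14 
 * s15   s15  s16 
   s16   s17  s10 
   s17   s18  s12 
   s18   s19  s16 
   s19   s19  s16 
(> = start, * = accepting)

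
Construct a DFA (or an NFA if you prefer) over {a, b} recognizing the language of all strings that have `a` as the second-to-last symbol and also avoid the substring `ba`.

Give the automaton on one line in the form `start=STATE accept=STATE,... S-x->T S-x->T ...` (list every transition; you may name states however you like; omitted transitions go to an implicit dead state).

Build one automaton per condition and run them in lockstep. One (7 states) tracks the last 2 symbols read; the other (3 states) tracks partial matches of the forbidden pattern `ba`. Each combined state is a pair, one component from each; accept when both components accept.
        a   b  
>  q0   q1  q2 
   q1   q3  q4 
   q2   q5  q6 
 * q3   q3  q4 
 * q4   q5  q6 
   q5   q7  q8 
   q6   q5  q6 
   q7   q7  q8 
   q8   q5  q9 
   q9   q5  q9 
(> = start, * = accepting)

start=q0 accept=q3,q4 q0-a->q1 q0-b->q2 q1-a->q3 q1-b->q4 q2-a->q5 q2-b->q6 q3-a->q3 q3-b->q4 q4-a->q5 q4-b->q6 q5-a->q7 q5-b->q8 q6-a->q5 q6-b->q6 q7-a->q7 q7-b->q8 q8-a->q5 q8-b->q9 q9-a->q5 q9-b->q9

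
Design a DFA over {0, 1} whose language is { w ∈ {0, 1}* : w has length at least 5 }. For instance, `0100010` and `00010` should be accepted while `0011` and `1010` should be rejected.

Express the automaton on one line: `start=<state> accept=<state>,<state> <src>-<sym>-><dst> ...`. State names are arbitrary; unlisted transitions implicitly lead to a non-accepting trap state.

start=q0 accept=q5,q6 q0-0->q1 q0-1->q1 q1-0->q2 q1-1->q2 q2-0->q3 q2-1->q3 q3-0->q4 q3-1->q4 q4-0->q5 q4-1->q5 q5-0->q6 q5-1->q6 q6-0->q6 q6-1->q6

Count input length up to 6: every symbol moves from q0 toward q6, which means 'more than 5' and absorbs. Accept from {q5, q6}.
7 states suffice.
        0   1  
>  q0   q1  q1 
   q1   q2  q2 
   q2   q3  q3 
   q3   q4  q4 
   q4   q5  q5 
 * q5   q6  q6 
 * q6   q6  q6 
(> = start, * = accepting)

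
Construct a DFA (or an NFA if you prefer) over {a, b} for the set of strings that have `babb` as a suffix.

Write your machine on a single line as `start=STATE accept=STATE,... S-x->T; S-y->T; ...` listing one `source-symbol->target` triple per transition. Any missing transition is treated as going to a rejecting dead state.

Remember how much of `babb` the current input suffix matches. State S0 means no match yet; S1 means the last symbol is `b`; S2 means the last 2 symbols are `ba`; S3 means the last 3 symbols are `bab`; S4 means the last 4 symbols are `babb`. Only S4 accepts. On a mismatch, fall back to the longest proper suffix that is still a prefix of `babb`.
        a   b  
>  S0   S0  S1 
   S1   S2  S1 
   S2   S0  S3 
   S3   S2  S4 
 * S4   S2  S1 
(> = start, * = accepting)

start=S0; accept=S4; S0-a->S0; S0-b->S1; S1-a->S2; S1-b->S1; S2-a->S0; S2-b->S3; S3-a->S2; S3-b->S4; S4-a->S2; S4-b->S1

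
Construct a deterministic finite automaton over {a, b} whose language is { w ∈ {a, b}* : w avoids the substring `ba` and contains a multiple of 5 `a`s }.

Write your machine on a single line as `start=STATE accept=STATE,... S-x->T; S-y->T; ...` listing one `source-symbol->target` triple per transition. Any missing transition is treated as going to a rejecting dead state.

start=q0; accept=q0,q2; q0-a->q1; q0-b->q2; q1-a->q3; q1-b->q4; q2-a->q4; q2-b->q2; q3-a->q5; q3-b->q4; q4-a->q4; q4-b->q4; q5-a->q6; q5-b->q4; q6-a->q0; q6-b->q4

Handle the two conditions separately and then intersect. One (3 states) tracks partial matches of the forbidden pattern `ba`; the other (5 states) tracks the count of `a`s modulo 5. Each combined state is a pair, one component from each; accept when both components accept. After merging equivalent states the machine shrinks.
With 7 states:
        a   b  
>* q0   q1  q2 
   q1   q3  q4 
 * q2   q4  q2 
   q3   q5  q4 
   q4   q4  q4 
   q5   q6  q4 
   q6   q0  q4 
(> = start, * = accepting)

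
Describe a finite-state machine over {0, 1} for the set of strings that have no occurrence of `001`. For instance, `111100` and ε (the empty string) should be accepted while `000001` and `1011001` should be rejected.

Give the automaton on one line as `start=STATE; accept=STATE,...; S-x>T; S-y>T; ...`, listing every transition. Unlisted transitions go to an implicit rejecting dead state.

start=s0; accept=s0,s1,s2; s0-0>s1; s0-1>s0; s1-0>s2; s1-1>s0; s2-0>s2; s2-1>s3; s3-0>s3; s3-1>s3

This is the complement of 'contains `001`'. Use the same substring-matching states — s0 through s3 holding how much of `001` has just been matched — but flip the accepting set: everything except the trap s3 accepts.
A 4-state machine:
        0   1  
>* s0   s1  s0 
 * s1   s2  s0 
 * s2   s2  s3 
   s3   s3  s3 
(> = start, * = accepting)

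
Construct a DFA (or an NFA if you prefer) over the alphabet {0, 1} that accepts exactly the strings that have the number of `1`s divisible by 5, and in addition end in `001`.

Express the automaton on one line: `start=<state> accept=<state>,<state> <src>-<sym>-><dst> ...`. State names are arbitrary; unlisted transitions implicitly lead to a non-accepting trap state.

Build one automaton per condition and run them in lockstep. The first has 5 states tracking the count of `1`s modulo 5; the second has 4 states tracking how much of the suffix `001` has currently been matched. A product state is a pair (one from each), accepting exactly when both do. Equivalent product states are then merged.
8 states suffice.
       0  1 
>  A   A  B 
   B   B  C 
   C   C  D 
   D   D  E 
   E   F  A 
   F   G  A 
   G   G  H 
 * H   A  B 
(> = start, * = accepting)

start=A accept=H A-0->A A-1->B B-0->B B-1->C C-0->C C-1->D D-0->D D-1->E E-0->F E-1->A F-0->G F-1->A G-0->G G-1->H H-0->A H-1->B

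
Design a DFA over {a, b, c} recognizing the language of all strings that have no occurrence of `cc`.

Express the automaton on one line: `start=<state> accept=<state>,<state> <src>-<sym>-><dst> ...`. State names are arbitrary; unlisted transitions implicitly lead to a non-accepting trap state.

start=q0 accept=q0,q1 q0-a->q0 q0-b->q0 q0-c->q1 q1-a->q0 q1-b->q0 q1-c->q2 q2-a->q2 q2-b->q2 q2-c->q2

This is the complement of 'contains `cc`'. Use the same substring-matching states — q0 through q2 holding how much of `cc` has just been matched — but flip the accepting set: everything except the trap q2 accepts.
        a   b   c  
>* q0   q0  q0  q1 
 * q1   q0  q0  q2 
   q2   q2  q2  q2 
(> = start, * = accepting)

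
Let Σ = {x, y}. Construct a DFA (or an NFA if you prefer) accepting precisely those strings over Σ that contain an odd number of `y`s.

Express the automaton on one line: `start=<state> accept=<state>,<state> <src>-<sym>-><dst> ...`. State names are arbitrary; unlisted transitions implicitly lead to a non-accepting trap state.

Keep the running count of `y`s modulo 2: each `y` advances along the cycle q0 → q1 → q0 while other symbols loop. Accept at q1.
        x   y  
>  q0   q0  q1 
 * q1   q1  q0 
(> = start, * = accepting)

start=q0 accept=q1 q0-x->q0 q0-y->q1 q1-x->q1 q1-y->q0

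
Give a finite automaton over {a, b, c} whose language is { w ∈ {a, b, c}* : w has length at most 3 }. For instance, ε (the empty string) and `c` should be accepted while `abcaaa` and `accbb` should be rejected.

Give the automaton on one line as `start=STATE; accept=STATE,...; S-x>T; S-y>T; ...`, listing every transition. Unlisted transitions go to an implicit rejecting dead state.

start=s0; accept=s0,s1,s2,s3; s0-a>s1; s0-b>s1; s0-c>s1; s1-a>s2; s1-b>s2; s1-c>s2; s2-a>s3; s2-b>s3; s2-c>s3; s3-a>s4; s3-b>s4; s3-c>s4; s4-a>s4; s4-b>s4; s4-c>s4

We only need to distinguish lengths 0, 1, …, 3, and '>3'. Chain s0 → s1 → s2 → s3 → s4 on every symbol, with s4 looping. Accepting states: {s0, s1, s2, s3}.
With 5 states:
        a   b   c  
>* s0   s1  s1  s1 
 * s1   s2  s2  s2 
 * s2   s3  s3  s3 
 * s3   s4  s4  s4 
   s4   s4  s4  s4 
(> = start, * = accepting)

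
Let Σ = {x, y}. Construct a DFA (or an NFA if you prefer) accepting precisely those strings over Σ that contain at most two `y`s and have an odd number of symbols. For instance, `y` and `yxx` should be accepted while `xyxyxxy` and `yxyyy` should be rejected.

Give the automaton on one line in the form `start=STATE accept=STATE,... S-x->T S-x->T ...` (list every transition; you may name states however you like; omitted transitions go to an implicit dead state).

Handle the two conditions separately and then intersect. The first has 4 states tracking the count of `y`s, saturating at 3; the second has 2 states tracking the input length modulo 2. A product state is a pair (one from each), accepting exactly when both do.
        x   y  
>  s0   s1  s2 
 * s1   s0  s3 
 * s2   s3  s4 
   s3   s2  s5 
   s4   s5  s6 
 * s5   s4  s7 
   s6   s7  s7 
   s7   s6  s6 
(> = start, * = accepting)

start=s0 accept=s1,s2,s5 s0-x->s1 s0-y->s2 s1-x->s0 s1-y->s3 s2-x->s3 s2-y->s4 s3-x->s2 s3-y->s5 s4-x->s5 s4-y->s6 s5-x->s4 s5-y->s7 s6-x->s7 s6-y->s7 s7-x->s6 s7-y->s6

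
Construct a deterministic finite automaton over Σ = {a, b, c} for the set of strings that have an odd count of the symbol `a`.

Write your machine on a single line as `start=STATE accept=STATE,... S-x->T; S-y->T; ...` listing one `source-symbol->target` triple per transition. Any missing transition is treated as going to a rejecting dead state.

start=q0; accept=q1; q0-a->q1; q0-b->q0; q0-c->q0; q1-a->q0; q1-b->q1; q1-c->q1

The only thing that matters is how many `a`s have appeared, reduced mod 2. Use one state per residue: q0 for 0, …, q1 for 1. Reading `a` moves to the next residue; anything else stays put. q1 is accepting.
A 2-state machine:
        a   b   c  
>  q0   q1  q0  q0 
 * q1   q0  q1  q1 
(> = start, * = accepting)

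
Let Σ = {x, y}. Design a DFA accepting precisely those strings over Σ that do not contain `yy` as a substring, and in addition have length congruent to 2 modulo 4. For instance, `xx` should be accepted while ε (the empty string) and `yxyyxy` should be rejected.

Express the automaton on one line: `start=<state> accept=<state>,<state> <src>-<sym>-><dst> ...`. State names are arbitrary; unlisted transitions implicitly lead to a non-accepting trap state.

start=q0 accept=q3,q4 q0-x->q1 q0-y->q2 q1-x->q3 q1-y->q4 q2-x->q3 q2-y->q5 q3-x->q6 q3-y->q7 q4-x->q6 q4-y->q8 q5-x->q8 q5-y->q8 q6-x->q0 q6-y->q9 q7-x->q0 q7-y->q10 q8-x->q10 q8-y->q10 q9-x->q1 q9-y->q11 q10-x->q11 q10-y->q11 q11-x->q5 q11-y->q5

Run two small machines in parallel and take their product. One (3 states) tracks partial matches of the forbidden pattern `yy`; the other (4 states) tracks the input length modulo 4. Each combined state is a pair, one component from each; accept when both components accept.
With 12 states:
          x    y  
>  q0     q1   q2 
   q1     q3   q4 
   q2     q3   q5 
 * q3     q6   q7 
 * q4     q6   q8 
   q5     q8   q8 
   q6     q0   q9 
   q7     q0  q10 
   q8    q10  q10 
   q9     q1  q11 
   q10   q11  q11 
   q11    q5   q5 
(> = start, * = accepting)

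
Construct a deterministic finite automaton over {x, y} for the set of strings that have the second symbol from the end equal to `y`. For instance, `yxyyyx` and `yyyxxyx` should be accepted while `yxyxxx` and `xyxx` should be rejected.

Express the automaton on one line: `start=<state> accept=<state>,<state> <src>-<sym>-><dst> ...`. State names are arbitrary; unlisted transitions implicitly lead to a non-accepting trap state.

start=A accept=F,G A-x->B A-y->C B-x->D B-y->E C-x->F C-y->G D-x->D D-y->E E-x->F E-y->G F-x->D F-y->E G-x->F G-y->G

Because acceptance depends on a position counted from the end, the machine has to buffer the most recent 2 symbols. Make each state the string of the last up-to-2 symbols read; on input `x` shift the window left and append `x`. Accept when the buffered window has length 2 and begins with `y`.
With 7 states:
       x  y 
>  A   B  C 
   B   D  E 
   C   F  G 
   D   D  E 
   E   F  G 
 * F   D  E 
 * G   F  G 
(> = start, * = accepting)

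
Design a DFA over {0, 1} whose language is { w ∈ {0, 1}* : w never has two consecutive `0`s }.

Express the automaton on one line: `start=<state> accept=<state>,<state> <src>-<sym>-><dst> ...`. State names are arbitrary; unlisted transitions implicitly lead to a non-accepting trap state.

This is the complement of 'contains `00`'. Use the same substring-matching states — s0 through s2 holding how much of `00` has just been matched — but flip the accepting set: everything except the trap s2 accepts.
        0   1  
>* s0   s1  s0 
 * s1   s2  s0 
   s2   s2  s2 
(> = start, * = accepting)

start=s0 accept=s0,s1 s0-0->s1 s0-1->s0 s1-0->s2 s1-1->s0 s2-0->s2 s2-1->s2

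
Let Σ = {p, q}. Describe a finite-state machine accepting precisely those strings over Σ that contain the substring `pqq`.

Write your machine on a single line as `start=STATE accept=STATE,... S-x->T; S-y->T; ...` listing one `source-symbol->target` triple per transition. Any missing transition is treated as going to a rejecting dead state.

Track how much of `pqq` has been matched so far: state A is no progress, D is the absorbing accept state reached once `pqq` has occurred. Intermediate states record partial matches; on a mismatch, fall back to the longest reusable overlap.
       p  q 
>  A   B  A 
   B   B  C 
   C   B  D 
 * D   D  D 
(> = start, * = accepting)

start=A; accept=D; A-p->B; A-q->A; B-p->B; B-q->C; C-p->B; C-q->D; D-p->D; D-q->D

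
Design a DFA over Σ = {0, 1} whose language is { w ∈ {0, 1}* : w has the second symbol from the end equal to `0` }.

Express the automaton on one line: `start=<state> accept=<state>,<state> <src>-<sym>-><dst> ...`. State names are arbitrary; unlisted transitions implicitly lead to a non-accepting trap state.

start=S0 accept=S3,S4 S0-0->S1 S0-1->S2 S1-0->S3 S1-1->S4 S2-0->S5 S2-1->S6 S3-0->S3 S3-1->S4 S4-0->S5 S4-1->S6 S5-0->S3 S5-1->S4 S6-0->S5 S6-1->S6

Because acceptance depends on a position counted from the end, the machine has to buffer the most recent 2 symbols. Make each state the string of the last up-to-2 symbols read; on input `x` shift the window left and append `x`. Accept when the buffered window has length 2 and begins with `0`.
With 7 states:
        0   1  
>  S0   S1  S2 
   S1   S3  S4 
   S2   S5  S6 
 * S3   S3  S4 
 * S4   S5  S6 
   S5   S3  S4 
   S6   S5  S6 
(> = start, * = accepting)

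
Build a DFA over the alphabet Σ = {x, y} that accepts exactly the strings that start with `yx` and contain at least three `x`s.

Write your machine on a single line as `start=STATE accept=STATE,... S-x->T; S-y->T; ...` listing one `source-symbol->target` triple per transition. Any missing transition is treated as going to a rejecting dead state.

start=s0; accept=s5; s0-x->s1; s0-y->s2; s1-x->s1; s1-y->s1; s2-x->s3; s2-y->s1; s3-x->s4; s3-y->s3; s4-x->s5; s4-y->s4; s5-x->s5; s5-y->s5

Build one automaton per condition and run them in lockstep. One (4 states) tracks whether the input so far still matches the prefix `yx`; the other (5 states) tracks the count of `x`s, saturating at 4. Each combined state is a pair, one component from each; accept when both components accept. Minimizing collapses redundant product states.
With 6 states:
        x   y  
>  s0   s1  s2 
   s1   s1  s1 
   s2   s3  s1 
   s3   s4  s3 
   s4   s5  s4 
 * s5   s5  s5 
(> = start, * = accepting)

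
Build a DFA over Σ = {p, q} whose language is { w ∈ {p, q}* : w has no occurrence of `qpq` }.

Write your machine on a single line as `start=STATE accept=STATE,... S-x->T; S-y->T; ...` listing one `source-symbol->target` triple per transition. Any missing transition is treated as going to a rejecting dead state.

start=A; accept=A,B,C; A-p->A; A-q->B; B-p->C; B-q->B; C-p->A; C-q->D; D-p->D; D-q->D

Track partial matches of the forbidden pattern `qpq`. State D is a dead state reached once `qpq` has occurred; every other state accepts. A means no part of `qpq` is currently matched.
With 4 states:
       p  q 
>* A   A  B 
 * B   C  B 
 * C   A  D 
   D   D  D 
(> = start, * = accepting)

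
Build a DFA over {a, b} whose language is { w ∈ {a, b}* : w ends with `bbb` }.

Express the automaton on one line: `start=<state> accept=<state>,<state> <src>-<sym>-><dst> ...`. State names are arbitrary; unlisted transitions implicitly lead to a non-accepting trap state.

Remember how much of `bbb` the current input suffix matches. State S0 means no match yet; S1 means the last symbol is `b`; S2 means the last 2 symbols are `bb`; S3 means the last 3 symbols are `bbb`. Only S3 accepts. On a mismatch, fall back to the longest proper suffix that is still a prefix of `bbb`.
4 states suffice.
        a   b  
>  S0   S0  S1 
   S1   S0  S2 
   S2   S0  S3 
 * S3   S0  S3 
(> = start, * = accepting)

start=S0 accept=S3 S0-a->S0 S0-b->S1 S1-a->S0 S1-b->S2 S2-a->S0 S2-b->S3 S3-a->S0 S3-b->S3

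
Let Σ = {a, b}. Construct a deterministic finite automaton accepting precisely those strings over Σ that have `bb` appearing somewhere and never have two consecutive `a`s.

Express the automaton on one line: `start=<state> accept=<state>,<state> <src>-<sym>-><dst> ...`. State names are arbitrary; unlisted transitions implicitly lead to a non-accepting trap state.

Handle the two conditions separately and then intersect. One (3 states) tracks whether and how much of `bb` has been seen; the other (3 states) tracks partial matches of the forbidden pattern `aa`. Each combined state is a pair, one component from each; accept when both components accept. Minimizing collapses redundant product states.
With 6 states:
        a   b  
>  q0   q1  q2 
   q1   q3  q2 
   q2   q1  q4 
   q3   q3  q3 
 * q4   q5  q4 
 * q5   q3  q4 
(> = start, * = accepting)

start=q0 accept=q4,q5 q0-a->q1 q0-b->q2 q1-a->q3 q1-b->q2 q2-a->q1 q2-b->q4 q3-a->q3 q3-b->q3 q4-a->q5 q4-b->q4 q5-a->q3 q5-b->q4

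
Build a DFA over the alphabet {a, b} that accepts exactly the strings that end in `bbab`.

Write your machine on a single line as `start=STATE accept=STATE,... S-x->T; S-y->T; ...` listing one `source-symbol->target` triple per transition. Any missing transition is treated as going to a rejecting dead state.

Remember how much of `bbab` the current input suffix matches. State q0 means no match yet; q1 means the last symbol is `b`; q2 means the last 2 symbols are `bb`; q3 means the last 3 symbols are `bba`; q4 means the last 4 symbols are `bbab`. Only q4 accepts. On a mismatch, fall back to the longest proper suffix that is still a prefix of `bbab`.
        a   b  
>  q0   q0  q1 
   q1   q0  q2 
   q2   q3  q2 
   q3   q0  q4 
 * q4   q0  q2 
(> = start, * = accepting)

start=q0; accept=q4; q0-a->q0; q0-b->q1; q1-a->q0; q1-b->q2; q2-a->q3; q2-b->q2; q3-a->q0; q3-b->q4; q4-a->q0; q4-b->q2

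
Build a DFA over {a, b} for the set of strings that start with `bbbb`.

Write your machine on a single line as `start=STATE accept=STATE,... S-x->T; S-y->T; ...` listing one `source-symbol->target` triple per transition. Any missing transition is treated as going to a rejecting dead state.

Check the first 4 symbols one by one: S0 through S3 record how many have matched `bbbb` so far; any wrong symbol goes to the dead state S5. After all 4 match we enter the accepting sink S4.
6 states suffice.
        a   b  
>  S0   S5  S1 
   S1   S5  S2 
   S2   S5  S3 
   S3   S5  S4 
 * S4   S4  S4 
   S5   S5  S5 
(> = start, * = accepting)

start=S0; accept=S4; S0-a->S5; S0-b->S1; S1-a->S5; S1-b->S2; S2-a->S5; S2-b->S3; S3-a->S5; S3-b->S4; S4-a->S4; S4-b->S4; S5-a->S5; S5-b->S5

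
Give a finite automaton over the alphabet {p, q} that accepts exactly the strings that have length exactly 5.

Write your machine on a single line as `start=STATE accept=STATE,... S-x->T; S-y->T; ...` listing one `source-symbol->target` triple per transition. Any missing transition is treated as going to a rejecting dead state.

start=S0; accept=S5; S0-p->S1; S0-q->S1; S1-p->S2; S1-q->S2; S2-p->S3; S2-q->S3; S3-p->S4; S3-q->S4; S4-p->S5; S4-q->S5; S5-p->S6; S5-q->S6; S6-p->S6; S6-q->S6

We only need to distinguish lengths 0, 1, …, 5, and '>5'. Chain S0 → S1 → S2 → S3 → S4 → S5 → S6 on every symbol, with S6 looping. Accepting states: {S5}.
A 7-state machine:
        p   q  
>  S0   S1  S1 
   S1   S2  S2 
   S2   S3  S3 
   S3   S4  S4 
   S4   S5  S5 
 * S5   S6  S6 
   S6   S6  S6 
(> = start, * = accepting)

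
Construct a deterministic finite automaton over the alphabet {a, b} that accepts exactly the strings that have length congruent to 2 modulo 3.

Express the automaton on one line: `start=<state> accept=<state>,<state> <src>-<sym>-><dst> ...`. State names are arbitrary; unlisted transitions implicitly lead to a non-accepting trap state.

start=s0 accept=s2 s0-a->s1 s0-b->s1 s1-a->s2 s1-b->s2 s2-a->s0 s2-b->s0

Count input length modulo 3: every symbol advances one step around the cycle s0 → s1 → s2 → s0. Accept at s2.
        a   b  
>  s0   s1  s1 
   s1   s2  s2 
 * s2   s0  s0 
(> = start, * = accepting)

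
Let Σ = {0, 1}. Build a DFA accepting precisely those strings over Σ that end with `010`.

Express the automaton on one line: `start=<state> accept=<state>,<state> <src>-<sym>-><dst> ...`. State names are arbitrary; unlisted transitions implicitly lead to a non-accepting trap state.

Let each state record the length of the longest suffix of the input read so far that is also a prefix of `010`. S1 means the last symbol is `0`; S2 means the last 2 symbols are `01`; S3 means the last 3 symbols are `010`. Accept only at S3, where the string currently ends in `010`.
4 states suffice.
        0   1  
>  S0   S1  S0 
   S1   S1  S2 
   S2   S3  S0 
 * S3   S1  S2 
(> = start, * = accepting)

start=S0 accept=S3 S0-0->S1 S0-1->S0 S1-0->S1 S1-1->S2 S2-0->S3 S2-1->S0 S3-0->S1 S3-1->S2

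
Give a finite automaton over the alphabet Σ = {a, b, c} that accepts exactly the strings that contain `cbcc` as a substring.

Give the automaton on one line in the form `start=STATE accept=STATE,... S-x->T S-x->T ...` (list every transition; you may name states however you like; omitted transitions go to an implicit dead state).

start=S0 accept=S4 S0-a->S0 S0-b->S0 S0-c->S1 S1-a->S0 S1-b->S2 S1-c->S1 S2-a->S0 S2-b->S0 S2-c->S3 S3-a->S0 S3-b->S2 S3-c->S4 S4-a->S4 S4-b->S4 S4-c->S4

Track how much of `cbcc` has been matched so far: state S0 is no progress, S4 is the absorbing accept state reached once `cbcc` has occurred. Intermediate states record partial matches; on a mismatch, fall back to the longest reusable overlap.
With 5 states:
        a   b   c  
>  S0   S0  S0  S1 
   S1   S0  S2  S1 
   S2   S0  S0  S3 
   S3   S0  S2  S4 
 * S4   S4  S4  S4 
(> = start, * = accepting)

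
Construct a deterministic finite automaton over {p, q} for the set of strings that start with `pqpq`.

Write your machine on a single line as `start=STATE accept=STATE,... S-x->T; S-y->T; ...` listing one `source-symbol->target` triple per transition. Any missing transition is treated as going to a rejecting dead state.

start=S0; accept=S4; S0-p->S1; S0-q->S5; S1-p->S5; S1-q->S2; S2-p->S3; S2-q->S5; S3-p->S5; S3-q->S4; S4-p->S4; S4-q->S4; S5-p->S5; S5-q->S5

Check the first 4 symbols one by one: S0 through S3 record how many have matched `pqpq` so far; any wrong symbol goes to the dead state S5. After all 4 match we enter the accepting sink S4.
6 states suffice.
        p   q  
>  S0   S1  S5 
   S1   S5  S2 
   S2   S3  S5 
   S3   S5  S4 
 * S4   S4  S4 
   S5   S5  S5 
(> = start, * = accepting)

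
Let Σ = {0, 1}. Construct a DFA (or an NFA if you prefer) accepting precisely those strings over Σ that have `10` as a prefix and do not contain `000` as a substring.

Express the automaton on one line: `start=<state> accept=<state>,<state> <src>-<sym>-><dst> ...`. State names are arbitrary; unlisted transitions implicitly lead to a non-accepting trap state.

start=q0 accept=q3,q4,q5 q0-0->q1 q0-1->q2 q1-0->q1 q1-1->q1 q2-0->q3 q2-1->q1 q3-0->q4 q3-1->q5 q4-0->q1 q4-1->q5 q5-0->q3 q5-1->q5

Build one automaton per condition and run them in lockstep. The first has 4 states tracking whether the input so far still matches the prefix `10`; the second has 4 states tracking partial matches of the forbidden pattern `000`. A product state is a pair (one from each), accepting exactly when both do. After merging equivalent states the machine shrinks.
A 6-state machine:
        0   1  
>  q0   q1  q2 
   q1   q1  q1 
   q2   q3  q1 
 * q3   q4  q5 
 * q4   q1  q5 
 * q5   q3  q5 
(> = start, * = accepting)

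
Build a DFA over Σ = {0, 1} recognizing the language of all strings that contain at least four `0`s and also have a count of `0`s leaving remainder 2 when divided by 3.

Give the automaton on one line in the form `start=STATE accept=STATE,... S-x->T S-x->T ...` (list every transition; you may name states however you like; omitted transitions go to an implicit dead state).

start=q0 accept=q5 q0-0->q1 q0-1->q0 q1-0->q2 q1-1->q1 q2-0->q3 q2-1->q2 q3-0->q4 q3-1->q3 q4-0->q5 q4-1->q4 q5-0->q3 q5-1->q5

Handle the two conditions separately and then intersect. One (6 states) tracks the count of `0`s, saturating at 5; the other (3 states) tracks the count of `0`s modulo 3. Each combined state is a pair, one component from each; accept when both components accept. Equivalent product states are then merged.
With 6 states:
        0   1  
>  q0   q1  q0 
   q1   q2  q1 
   q2   q3  q2 
   q3   q4  q3 
   q4   q5  q4 
 * q5   q3  q5 
(> = start, * = accepting)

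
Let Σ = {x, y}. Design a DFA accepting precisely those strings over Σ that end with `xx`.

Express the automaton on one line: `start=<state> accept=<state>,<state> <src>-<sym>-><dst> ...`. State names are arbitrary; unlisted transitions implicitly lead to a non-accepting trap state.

start=q0 accept=q2 q0-x->q1 q0-y->q0 q1-x->q2 q1-y->q0 q2-x->q2 q2-y->q0

Remember how much of `xx` the current input suffix matches. State q0 means no match yet; q1 means the last symbol is `x`; q2 means the last 2 symbols are `xx`. Only q2 accepts. On a mismatch, fall back to the longest proper suffix that is still a prefix of `xx`.
With 3 states:
        x   y  
>  q0   q1  q0 
   q1   q2  q0 
 * q2   q2  q0 
(> = start, * = accepting)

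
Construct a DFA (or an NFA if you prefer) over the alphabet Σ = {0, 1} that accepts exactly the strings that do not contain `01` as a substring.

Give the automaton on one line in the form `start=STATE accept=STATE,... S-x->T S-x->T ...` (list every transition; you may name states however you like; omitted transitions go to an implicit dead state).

start=q0 accept=q0,q1 q0-0->q1 q0-1->q0 q1-0->q1 q1-1->q2 q2-0->q2 q2-1->q2

Track partial matches of the forbidden pattern `01`. State q2 is a dead state reached once `01` has occurred; every other state accepts. q0 means no part of `01` is currently matched.
        0   1  
>* q0   q1  q0 
 * q1   q1  q2 
   q2   q2  q2 
(> = start, * = accepting)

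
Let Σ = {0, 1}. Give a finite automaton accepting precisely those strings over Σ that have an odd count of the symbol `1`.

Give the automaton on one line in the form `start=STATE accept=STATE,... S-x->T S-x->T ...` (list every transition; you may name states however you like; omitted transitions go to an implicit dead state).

Keep the running count of `1`s modulo 2: each `1` advances along the cycle A → B → A while other symbols loop. Accept at B.
2 states suffice.
       0  1 
>  A   A  B 
 * B   B  A 
(> = start, * = accepting)

start=A accept=B A-0->A A-1->B B-0->B B-1->A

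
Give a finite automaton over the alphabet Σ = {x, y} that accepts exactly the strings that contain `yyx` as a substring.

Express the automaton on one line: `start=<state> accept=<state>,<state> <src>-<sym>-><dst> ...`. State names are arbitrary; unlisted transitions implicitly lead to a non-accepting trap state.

start=S0 accept=S3 S0-x->S0 S0-y->S1 S1-x->S0 S1-y->S2 S2-x->S3 S2-y->S2 S3-x->S3 S3-y->S3

Track how much of `yyx` has been matched so far: state S0 is no progress, S3 is the absorbing accept state reached once `yyx` has occurred. Intermediate states record partial matches; on a mismatch, fall back to the longest reusable overlap.
A 4-state machine:
        x   y  
>  S0   S0  S1 
   S1   S0  S2 
   S2   S3  S2 
 * S3   S3  S3 
(> = start, * = accepting)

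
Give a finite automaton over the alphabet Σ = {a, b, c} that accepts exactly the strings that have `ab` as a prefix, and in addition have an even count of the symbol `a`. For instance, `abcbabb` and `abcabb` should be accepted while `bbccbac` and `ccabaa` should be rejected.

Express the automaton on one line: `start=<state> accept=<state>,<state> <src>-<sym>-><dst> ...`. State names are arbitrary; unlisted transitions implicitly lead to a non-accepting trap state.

Run two small machines in parallel and take their product. One (4 states) tracks whether the input so far still matches the prefix `ab`; the other (2 states) tracks the count of `a`s modulo 2. Each combined state is a pair, one component from each; accept when both components accept.
6 states suffice.
        a   b   c  
>  q0   q1  q2  q2 
   q1   q2  q3  q4 
   q2   q4  q2  q2 
   q3   q5  q3  q3 
   q4   q2  q4  q4 
 * q5   q3  q5  q5 
(> = start, * = accepting)

start=q0 accept=q5 q0-a->q1 q0-b->q2 q0-c->q2 q1-a->q2 q1-b->q3 q1-c->q4 q2-a->q4 q2-b->q2 q2-c->q2 q3-a->q5 q3-b->q3 q3-c->q3 q4-a->q2 q4-b->q4 q4-c->q4 q5-a->q3 q5-b->q5 q5-c->q5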